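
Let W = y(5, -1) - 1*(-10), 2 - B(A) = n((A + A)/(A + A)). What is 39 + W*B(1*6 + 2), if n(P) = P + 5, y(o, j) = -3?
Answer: 11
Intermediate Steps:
n(P) = 5 + P
B(A) = -4 (B(A) = 2 - (5 + (A + A)/(A + A)) = 2 - (5 + (2*A)/((2*A))) = 2 - (5 + (2*A)*(1/(2*A))) = 2 - (5 + 1) = 2 - 1*6 = 2 - 6 = -4)
W = 7 (W = -3 - 1*(-10) = -3 + 10 = 7)
39 + W*B(1*6 + 2) = 39 + 7*(-4) = 39 - 28 = 11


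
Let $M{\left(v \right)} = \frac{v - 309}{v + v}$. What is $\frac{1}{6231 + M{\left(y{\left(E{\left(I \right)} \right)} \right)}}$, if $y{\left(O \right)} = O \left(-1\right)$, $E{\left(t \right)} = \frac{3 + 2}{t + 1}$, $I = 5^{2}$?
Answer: $\frac{10}{70349} \approx 0.00014215$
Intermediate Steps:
$I = 25$
$E{\left(t \right)} = \frac{5}{1 + t}$
$y{\left(O \right)} = - O$
$M{\left(v \right)} = \frac{-309 + v}{2 v}$
$\frac{1}{6231 + M{\left(y{\left(E{\left(I \right)} \right)} \right)}} = \frac{1}{6231 + \frac{-309 - \frac{5}{1 + 25}}{2 \left(- \frac{5}{1 + 25}\right)}} = \frac{1}{6231 + \frac{-309 - \frac{5}{26}}{2 \left(- \frac{5}{26}\right)}} = \frac{1}{6231 + \frac{1}{2} \left(- \frac{26}{5}\right) \left(- \frac{8039}{26}\right)} = \frac{1}{6231 + \frac{8039}{10}} = \frac{1}{\frac{70349}{10}} = \frac{10}{70349}$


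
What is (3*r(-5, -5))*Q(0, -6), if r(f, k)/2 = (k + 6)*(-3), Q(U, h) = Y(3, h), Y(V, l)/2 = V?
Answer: -108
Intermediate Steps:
Y(V, l) = 2*V
Q(U, h) = 6 (Q(U, h) = 2*3 = 6)
r(f, k) = -36 - 6*k (r(f, k) = 2*((k + 6)*(-3)) = 2*((6 + k)*(-3)) = 2*(-18 - 3*k) = -36 - 6*k)
(3*r(-5, -5))*Q(0, -6) = (3*(-36 - 6*(-5)))*6 = (3*(-36 + 30))*6 = (3*(-6))*6 = -18*6 = -108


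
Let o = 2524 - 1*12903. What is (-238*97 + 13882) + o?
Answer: -19583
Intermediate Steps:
o = -10379 (o = 2524 - 12903 = -10379)
(-238*97 + 13882) + o = (-238*97 + 13882) - 10379 = (-23086 + 13882) - 10379 = -9204 - 10379 = -19583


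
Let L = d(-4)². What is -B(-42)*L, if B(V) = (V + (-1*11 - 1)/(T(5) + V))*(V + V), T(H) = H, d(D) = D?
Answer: -2072448/37 ≈ -56012.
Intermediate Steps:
L = 16 (L = (-4)² = 16)
B(V) = 2*V*(V - 12/(5 + V)) (B(V) = (V + (-1*11 - 1)/(5 + V))*(V + V) = (V + (-11 - 1)/(5 + V))*(2*V) = (V - 12/(5 + V))*(2*V) = 2*V*(V - 12/(5 + V)))
-B(-42)*L = -2*(-42)*(-12 + (-42)² + 5*(-42))/(5 - 42)*16 = -2*(-42)*(-12 + 1764 - 210)/(-37)*16 = -2*(-42)*(-1/37)*1542*16 = -129528*16/37 = -1*2072448/37 = -2072448/37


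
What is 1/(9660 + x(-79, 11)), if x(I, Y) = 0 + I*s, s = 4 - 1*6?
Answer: 1/9818 ≈ 0.00010185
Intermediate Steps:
s = -2 (s = 4 - 6 = -2)
x(I, Y) = -2*I (x(I, Y) = 0 + I*(-2) = 0 - 2*I = -2*I)
1/(9660 + x(-79, 11)) = 1/(9660 - 2*(-79)) = 1/(9660 + 158) = 1/9818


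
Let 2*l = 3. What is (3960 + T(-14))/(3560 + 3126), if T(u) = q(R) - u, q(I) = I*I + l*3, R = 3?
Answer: 7975/13372 ≈ 0.59640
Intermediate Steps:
l = 3/2 (l = (½)*3 = 3/2 ≈ 1.5000)
q(I) = 9/2 + I² (q(I) = I*I + (3/2)*3 = I² + 9/2 = 9/2 + I²)
T(u) = 27/2 - u (T(u) = (9/2 + 3²) - u = (9/2 + 9) - u = 27/2 - u)
(3960 + T(-14))/(3560 + 3126) = (3960 + (27/2 - 1*(-14)))/(3560 + 3126) = (3960 + (27/2 + 14))/6686 = (3960 + 55/2)*(1/6686) = (7975/2)*(1/6686) = 7975/13372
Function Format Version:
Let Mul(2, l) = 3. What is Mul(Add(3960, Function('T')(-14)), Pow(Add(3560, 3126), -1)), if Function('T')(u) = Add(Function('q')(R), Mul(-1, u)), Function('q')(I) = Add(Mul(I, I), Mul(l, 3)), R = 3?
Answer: Rational(7975, 13372) ≈ 0.59640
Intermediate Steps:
l = Rational(3, 2) (l = Mul(Rational(1, 2), 3) = Rational(3, 2) ≈ 1.5000)
Function('q')(I) = Add(Rational(9, 2), Pow(I, 2)) (Function('q')(I) = Add(Mul(I, I), Mul(Rational(3, 2), 3)) = Add(Pow(I, 2), Rational(9, 2)) = Add(Rational(9, 2), Pow(I, 2)))
Function('T')(u) = Add(Rational(27, 2), Mul(-1, u)) (Function('T')(u) = Add(Add(Rational(9, 2), Pow(3, 2)), Mul(-1, u)) = Add(Add(Rational(9, 2), 9), Mul(-1, u)) = Add(Rational(27, 2), Mul(-1, u)))
Mul(Add(3960, Function('T')(-14)), Pow(Add(3560, 3126), -1)) = Mul(Add(3960, Add(Rational(27, 2), Mul(-1, -14))), Pow(Add(3560, 3126), -1)) = Mul(Add(3960, Add(Rational(27, 2), 14)), Pow(6686, -1)) = Mul(Add(3960, Rational(55, 2)), Rational(1, 6686)) = Mul(Rational(7975, 2), Rational(1, 6686)) = Rational(7975, 13372)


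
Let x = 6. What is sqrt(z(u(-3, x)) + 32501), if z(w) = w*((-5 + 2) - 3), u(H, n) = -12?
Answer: sqrt(32573) ≈ 180.48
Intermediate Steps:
z(w) = -6*w (z(w) = w*(-3 - 3) = w*(-6) = -6*w)
sqrt(z(u(-3, x)) + 32501) = sqrt(-6*(-12) + 32501) = sqrt(72 + 32501) = sqrt(32573)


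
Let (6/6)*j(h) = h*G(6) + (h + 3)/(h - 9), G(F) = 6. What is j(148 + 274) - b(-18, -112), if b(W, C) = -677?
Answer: 1325742/413 ≈ 3210.0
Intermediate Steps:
j(h) = 6*h + (3 + h)/(-9 + h) (j(h) = h*6 + (h + 3)/(h - 9) = 6*h + (3 + h)/(-9 + h))
j(148 + 274) - b(-18, -112) = (3 - 53*(148 + 274) + 6*(148 + 274)**2)/(-9 + (148 + 274)) - 1*(-677) = (3 - 53*422 + 6*422**2)/(-9 + 422) + 677 = (3 - 22366 + 6*178084)/413 + 677 = (3 - 22366 + 1068504)/413 + 677 = (1/413)*1046141 + 677 = 1046141/413 + 677 = 1325742/413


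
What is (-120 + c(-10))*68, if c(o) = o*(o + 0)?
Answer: -1360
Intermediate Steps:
c(o) = o**2 (c(o) = o*o = o**2)
(-120 + c(-10))*68 = (-120 + (-10)**2)*68 = (-120 + 100)*68 = -20*68 = -1360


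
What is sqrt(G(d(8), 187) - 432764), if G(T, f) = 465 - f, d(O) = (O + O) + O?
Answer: 3*I*sqrt(48054) ≈ 657.64*I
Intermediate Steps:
d(O) = 3*O (d(O) = 2*O + O = 3*O)
sqrt(G(d(8), 187) - 432764) = sqrt((465 - 1*187) - 432764) = sqrt((465 - 187) - 432764) = sqrt(278 - 432764) = sqrt(-432486) = 3*I*sqrt(48054)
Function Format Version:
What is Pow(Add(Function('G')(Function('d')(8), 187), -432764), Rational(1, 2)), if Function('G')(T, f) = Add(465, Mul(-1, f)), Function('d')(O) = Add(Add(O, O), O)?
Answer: Mul(3, I, Pow(48054, Rational(1, 2))) ≈ Mul(657.64, I)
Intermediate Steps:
Function('d')(O) = Mul(3, O) (Function('d')(O) = Add(Mul(2, O), O) = Mul(3, O))
Pow(Add(Function('G')(Function('d')(8), 187), -432764), Rational(1, 2)) = Pow(Add(Add(465, Mul(-1, 187)), -432764), Rational(1, 2)) = Pow(Add(Add(465, -187), -432764), Rational(1, 2)) = Pow(Add(278, -432764), Rational(1, 2)) = Pow(-432486, Rational(1, 2)) = Mul(3, I, Pow(48054, Rational(1, 2)))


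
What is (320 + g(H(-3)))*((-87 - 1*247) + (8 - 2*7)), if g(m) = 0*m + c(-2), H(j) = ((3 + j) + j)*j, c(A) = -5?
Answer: -107100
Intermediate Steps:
H(j) = j*(3 + 2*j) (H(j) = (3 + 2*j)*j = j*(3 + 2*j))
g(m) = -5 (g(m) = 0*m - 5 = 0 - 5 = -5)
(320 + g(H(-3)))*((-87 - 1*247) + (8 - 2*7)) = (320 - 5)*((-87 - 1*247) + (8 - 2*7)) = 315*((-87 - 247) + (8 - 14)) = 315*(-334 - 6) = 315*(-340) = -107100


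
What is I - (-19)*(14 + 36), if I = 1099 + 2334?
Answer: 4383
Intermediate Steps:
I = 3433
I - (-19)*(14 + 36) = 3433 - (-19)*(14 + 36) = 3433 - (-19)*50 = 3433 - 1*(-950) = 3433 + 950 = 4383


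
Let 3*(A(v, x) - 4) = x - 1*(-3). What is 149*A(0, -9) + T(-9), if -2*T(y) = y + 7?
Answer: 299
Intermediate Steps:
T(y) = -7/2 - y/2 (T(y) = -(y + 7)/2 = -(7 + y)/2 = -7/2 - y/2)
A(v, x) = 5 + x/3 (A(v, x) = 4 + (x - 1*(-3))/3 = 4 + (x + 3)/3 = 4 + (3 + x)/3 = 4 + (1 + x/3) = 5 + x/3)
149*A(0, -9) + T(-9) = 149*(5 + (1/3)*(-9)) + (-7/2 - 1/2*(-9)) = 149*(5 - 3) + (-7/2 + 9/2) = 149*2 + 1 = 298 + 1 = 299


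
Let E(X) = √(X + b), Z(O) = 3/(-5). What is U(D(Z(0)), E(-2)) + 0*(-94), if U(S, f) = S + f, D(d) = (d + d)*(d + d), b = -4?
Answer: 36/25 + I*√6 ≈ 1.44 + 2.4495*I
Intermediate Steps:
Z(O) = -⅗ (Z(O) = 3*(-⅕) = -⅗)
D(d) = 4*d² (D(d) = (2*d)*(2*d) = 4*d²)
E(X) = √(-4 + X) (E(X) = √(X - 4) = √(-4 + X))
U(D(Z(0)), E(-2)) + 0*(-94) = (4*(-⅗)² + √(-4 - 2)) + 0*(-94) = (4*(9/25) + √(-6)) + 0 = (36/25 + I*√6) + 0 = 36/25 + I*√6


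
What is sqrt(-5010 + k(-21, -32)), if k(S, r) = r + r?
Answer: I*sqrt(5074) ≈ 71.232*I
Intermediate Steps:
k(S, r) = 2*r
sqrt(-5010 + k(-21, -32)) = sqrt(-5010 + 2*(-32)) = sqrt(-5010 - 64) = sqrt(-5074) = I*sqrt(5074)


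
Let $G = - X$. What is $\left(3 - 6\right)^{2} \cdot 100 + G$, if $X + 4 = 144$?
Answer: $760$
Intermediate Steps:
$X = 140$ ($X = -4 + 144 = 140$)
$G = -140$ ($G = \left(-1\right) 140 = -140$)
$\left(3 - 6\right)^{2} \cdot 100 + G = \left(3 - 6\right)^{2} \cdot 100 - 140 = \left(-3\right)^{2} \cdot 100 - 140 = 9 \cdot 100 - 140 = 900 - 140 = 760$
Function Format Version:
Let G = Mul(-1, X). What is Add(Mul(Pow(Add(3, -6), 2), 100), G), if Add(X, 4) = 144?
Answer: 760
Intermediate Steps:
X = 140 (X = Add(-4, 144) = 140)
G = -140 (G = Mul(-1, 140) = -140)
Add(Mul(Pow(Add(3, -6), 2), 100), G) = Add(Mul(Pow(Add(3, -6), 2), 100), -140) = Add(Mul(Pow(-3, 2), 100), -140) = Add(Mul(9, 100), -140) = Add(900, -140) = 760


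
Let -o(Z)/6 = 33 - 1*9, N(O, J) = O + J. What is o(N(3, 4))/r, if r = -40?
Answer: 18/5 ≈ 3.6000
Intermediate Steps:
N(O, J) = J + O
o(Z) = -144 (o(Z) = -6*(33 - 1*9) = -6*(33 - 9) = -6*24 = -144)
o(N(3, 4))/r = -144/(-40) = -144*(-1/40) = 18/5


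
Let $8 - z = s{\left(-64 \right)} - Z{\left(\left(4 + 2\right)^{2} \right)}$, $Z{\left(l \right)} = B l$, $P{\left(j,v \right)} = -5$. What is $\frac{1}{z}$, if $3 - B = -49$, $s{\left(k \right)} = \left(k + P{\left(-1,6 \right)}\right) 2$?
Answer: $\frac{1}{2018} \approx 0.00049554$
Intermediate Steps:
$s{\left(k \right)} = -10 + 2 k$ ($s{\left(k \right)} = \left(k - 5\right) 2 = \left(-5 + k\right) 2 = -10 + 2 k$)
$B = 52$ ($B = 3 - -49 = 3 + 49 = 52$)
$Z{\left(l \right)} = 52 l$
$z = 2018$ ($z = 8 - \left(\left(-10 + 2 \left(-64\right)\right) - 52 \left(4 + 2\right)^{2}\right) = 8 - \left(\left(-10 - 128\right) - 52 \cdot 6^{2}\right) = 8 - \left(-138 - 52 \cdot 36\right) = 8 - \left(-138 - 1872\right) = 8 - -2010 = 8 + 2010 = 2018$)
$\frac{1}{z} = \frac{1}{2018}$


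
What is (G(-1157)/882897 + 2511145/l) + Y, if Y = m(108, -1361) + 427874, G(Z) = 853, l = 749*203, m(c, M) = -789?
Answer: 8190699073769953/19177405737 ≈ 4.2710e+5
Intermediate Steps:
l = 152047
Y = 427085 (Y = -789 + 427874 = 427085)
(G(-1157)/882897 + 2511145/l) + Y = (853/882897 + 2511145/152047) + 427085 = (853*(1/882897) + 2511145*(1/152047)) + 427085 = (853/882897 + 358735/21721) + 427085 = 316744583308/19177405737 + 427085 = 8190699073769953/19177405737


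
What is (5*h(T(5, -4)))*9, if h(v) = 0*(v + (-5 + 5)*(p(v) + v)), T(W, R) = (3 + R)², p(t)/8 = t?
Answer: 0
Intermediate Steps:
p(t) = 8*t
h(v) = 0 (h(v) = 0*(v + (-5 + 5)*(8*v + v)) = 0*(v + 0*(9*v)) = 0*(v + 0) = 0*v = 0)
(5*h(T(5, -4)))*9 = (5*0)*9 = 0*9 = 0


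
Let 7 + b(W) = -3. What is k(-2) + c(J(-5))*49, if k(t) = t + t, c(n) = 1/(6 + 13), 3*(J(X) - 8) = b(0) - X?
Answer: -27/19 ≈ -1.4211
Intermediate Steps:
b(W) = -10 (b(W) = -7 - 3 = -10)
J(X) = 14/3 - X/3 (J(X) = 8 + (-10 - X)/3 = 8 + (-10/3 - X/3) = 14/3 - X/3)
c(n) = 1/19
k(t) = 2*t
k(-2) + c(J(-5))*49 = 2*(-2) + (1/19)*49 = -4 + 49/19 = -27/19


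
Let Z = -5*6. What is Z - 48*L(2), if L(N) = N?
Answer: -126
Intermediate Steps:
Z = -30
Z - 48*L(2) = -30 - 48*2 = -30 - 96 = -126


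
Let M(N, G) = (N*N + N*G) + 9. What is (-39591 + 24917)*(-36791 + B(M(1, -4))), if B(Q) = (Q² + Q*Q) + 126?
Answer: 536965682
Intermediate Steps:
M(N, G) = 9 + N² + G*N (M(N, G) = (N² + G*N) + 9 = 9 + N² + G*N)
B(Q) = 126 + 2*Q² (B(Q) = (Q² + Q²) + 126 = 2*Q² + 126 = 126 + 2*Q²)
(-39591 + 24917)*(-36791 + B(M(1, -4))) = (-39591 + 24917)*(-36791 + (126 + 2*(9 + 1² - 4*1)²)) = -14674*(-36791 + (126 + 2*(9 + 1 - 4)²)) = -14674*(-36791 + (126 + 2*6²)) = -14674*(-36791 + (126 + 2*36)) = -14674*(-36791 + (126 + 72)) = -14674*(-36791 + 198) = -14674*(-36593) = 536965682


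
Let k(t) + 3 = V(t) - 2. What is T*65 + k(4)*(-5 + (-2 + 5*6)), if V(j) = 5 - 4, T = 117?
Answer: 7513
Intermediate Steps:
V(j) = 1
k(t) = -4 (k(t) = -3 + (1 - 2) = -3 - 1 = -4)
T*65 + k(4)*(-5 + (-2 + 5*6)) = 117*65 - 4*(-5 + (-2 + 5*6)) = 7605 - 4*(-5 + (-2 + 30)) = 7605 - 4*(-5 + 28) = 7605 - 4*23 = 7605 - 92 = 7513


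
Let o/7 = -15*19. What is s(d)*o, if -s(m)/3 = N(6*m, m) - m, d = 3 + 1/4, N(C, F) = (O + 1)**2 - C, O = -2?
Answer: -520695/4 ≈ -1.3017e+5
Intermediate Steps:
N(C, F) = 1 - C (N(C, F) = (-2 + 1)**2 - C = (-1)**2 - C = 1 - C)
d = 13/4 (d = 3 + 1/4 = 13/4 ≈ 3.2500)
o = -1995 (o = 7*(-15*19) = 7*(-285) = -1995)
s(m) = -3 + 21*m (s(m) = -3*((1 - 6*m) - m) = -3*(1 - 7*m) = -3 + 21*m)
s(d)*o = (-3 + 21*(13/4))*(-1995) = (-3 + 273/4)*(-1995) = (261/4)*(-1995) = -520695/4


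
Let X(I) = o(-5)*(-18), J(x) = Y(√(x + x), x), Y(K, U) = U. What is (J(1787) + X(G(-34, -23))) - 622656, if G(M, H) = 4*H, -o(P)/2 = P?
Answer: -621049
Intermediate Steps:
o(P) = -2*P
J(x) = x
X(I) = -180 (X(I) = -2*(-5)*(-18) = 10*(-18) = -180)
(J(1787) + X(G(-34, -23))) - 622656 = (1787 - 180) - 622656 = 1607 - 622656 = -621049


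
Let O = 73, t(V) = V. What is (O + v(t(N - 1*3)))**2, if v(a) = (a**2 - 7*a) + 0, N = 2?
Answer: 6561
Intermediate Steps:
v(a) = a**2 - 7*a
(O + v(t(N - 1*3)))**2 = (73 + (2 - 1*3)*(-7 + (2 - 1*3)))**2 = (73 + (2 - 3)*(-7 + (2 - 3)))**2 = (73 - (-7 - 1))**2 = (73 - 1*(-8))**2 = (73 + 8)**2 = 81**2 = 6561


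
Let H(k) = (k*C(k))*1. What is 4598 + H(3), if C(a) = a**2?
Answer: 4625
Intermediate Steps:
H(k) = k**3 (H(k) = (k*k**2)*1 = k**3*1 = k**3)
4598 + H(3) = 4598 + 3**3 = 4598 + 27 = 4625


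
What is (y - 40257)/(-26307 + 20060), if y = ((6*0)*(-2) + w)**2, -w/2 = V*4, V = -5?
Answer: 38657/6247 ≈ 6.1881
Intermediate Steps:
w = 40 (w = -(-10)*4 = -2*(-20) = 40)
y = 1600 (y = ((6*0)*(-2) + 40)**2 = (0*(-2) + 40)**2 = (0 + 40)**2 = 40**2 = 1600)
(y - 40257)/(-26307 + 20060) = (1600 - 40257)/(-26307 + 20060) = -38657/(-6247) = -38657*(-1/6247) = 38657/6247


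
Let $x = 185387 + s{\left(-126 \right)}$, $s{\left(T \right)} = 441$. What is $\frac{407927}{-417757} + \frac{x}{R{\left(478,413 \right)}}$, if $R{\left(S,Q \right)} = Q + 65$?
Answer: $\frac{38717979345}{99843923} \approx 387.79$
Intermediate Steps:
$R{\left(S,Q \right)} = 65 + Q$
$x = 185828$ ($x = 185387 + 441 = 185828$)
$\frac{407927}{-417757} + \frac{x}{R{\left(478,413 \right)}} = \frac{407927}{-417757} + \frac{185828}{65 + 413} = 407927 \left(- \frac{1}{417757}\right) + \frac{185828}{478} = - \frac{407927}{417757} + 185828 \cdot \frac{1}{478} = - \frac{407927}{417757} + \frac{92914}{239} = \frac{38717979345}{99843923}$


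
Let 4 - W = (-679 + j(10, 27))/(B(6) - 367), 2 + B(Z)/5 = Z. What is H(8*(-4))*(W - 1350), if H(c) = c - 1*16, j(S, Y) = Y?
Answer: 22450272/347 ≈ 64698.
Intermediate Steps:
B(Z) = -10 + 5*Z
W = 736/347 (W = 4 - (-679 + 27)/((-10 + 5*6) - 367) = 4 - (-652)/((-10 + 30) - 367) = 4 - (-652)/(20 - 367) = 4 - (-652)/(-347) = 4 - (-652)*(-1)/347 = 4 - 1*652/347 = 4 - 652/347 = 736/347 ≈ 2.1210)
H(c) = -16 + c (H(c) = c - 16 = -16 + c)
H(8*(-4))*(W - 1350) = (-16 + 8*(-4))*(736/347 - 1350) = (-16 - 32)*(-467714/347) = -48*(-467714/347) = 22450272/347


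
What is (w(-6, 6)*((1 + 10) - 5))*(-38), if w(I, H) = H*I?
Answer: 8208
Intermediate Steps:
(w(-6, 6)*((1 + 10) - 5))*(-38) = ((6*(-6))*((1 + 10) - 5))*(-38) = -36*(11 - 5)*(-38) = -36*6*(-38) = -216*(-38) = 8208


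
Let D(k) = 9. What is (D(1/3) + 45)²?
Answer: 2916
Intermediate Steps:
(D(1/3) + 45)² = (9 + 45)² = 54² = 2916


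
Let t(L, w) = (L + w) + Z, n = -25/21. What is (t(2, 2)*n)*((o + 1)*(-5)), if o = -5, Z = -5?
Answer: 500/21 ≈ 23.810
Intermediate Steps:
n = -25/21 (n = -25*1/21 = -25/21 ≈ -1.1905)
t(L, w) = -5 + L + w (t(L, w) = (L + w) - 5 = -5 + L + w)
(t(2, 2)*n)*((o + 1)*(-5)) = ((-5 + 2 + 2)*(-25/21))*((-5 + 1)*(-5)) = (-1*(-25/21))*(-4*(-5)) = (25/21)*20 = 500/21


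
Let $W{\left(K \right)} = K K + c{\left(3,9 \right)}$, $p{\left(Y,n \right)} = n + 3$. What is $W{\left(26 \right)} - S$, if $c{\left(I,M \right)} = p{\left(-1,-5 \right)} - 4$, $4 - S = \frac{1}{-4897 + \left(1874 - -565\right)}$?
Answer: $\frac{1637027}{2458} \approx 666.0$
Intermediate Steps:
$p{\left(Y,n \right)} = 3 + n$
$S = \frac{9833}{2458}$ ($S = 4 - \frac{1}{-4897 + \left(1874 - -565\right)} = 4 - \frac{1}{-4897 + \left(1874 + 565\right)} = 4 - \frac{1}{-4897 + 2439} = 4 - \frac{1}{-2458} = 4 - - \frac{1}{2458} = 4 + \frac{1}{2458} = \frac{9833}{2458} \approx 4.0004$)
$c{\left(I,M \right)} = -6$ ($c{\left(I,M \right)} = \left(3 - 5\right) - 4 = -2 - 4 = -6$)
$W{\left(K \right)} = -6 + K^{2}$ ($W{\left(K \right)} = K K - 6 = K^{2} - 6 = -6 + K^{2}$)
$W{\left(26 \right)} - S = \left(-6 + 26^{2}\right) - \frac{9833}{2458} = \left(-6 + 676\right) - \frac{9833}{2458} = 670 - \frac{9833}{2458} = \frac{1637027}{2458}$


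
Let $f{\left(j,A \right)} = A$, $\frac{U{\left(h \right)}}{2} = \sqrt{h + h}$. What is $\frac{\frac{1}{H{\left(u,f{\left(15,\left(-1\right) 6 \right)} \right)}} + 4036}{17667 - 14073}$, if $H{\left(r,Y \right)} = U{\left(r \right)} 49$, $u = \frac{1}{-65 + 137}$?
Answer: $\frac{197767}{176106} \approx 1.123$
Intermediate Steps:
$U{\left(h \right)} = 2 \sqrt{2} \sqrt{h}$ ($U{\left(h \right)} = 2 \sqrt{h + h} = 2 \sqrt{2 h} = 2 \sqrt{2} \sqrt{h}$)
$u = \frac{1}{72} \approx 0.013889$
$H{\left(r,Y \right)} = 98 \sqrt{2} \sqrt{r}$ ($H{\left(r,Y \right)} = 2 \sqrt{2} \sqrt{r} 49 = 98 \sqrt{2} \sqrt{r}$)
$\frac{\frac{1}{H{\left(u,f{\left(15,\left(-1\right) 6 \right)} \right)}} + 4036}{17667 - 14073} = \frac{\frac{1}{98 \sqrt{2} \sqrt{\frac{1}{72}}} + 4036}{17667 - 14073} = \frac{\frac{1}{98 \sqrt{2} \frac{\sqrt{2}}{12}} + 4036}{3594} = \left(\frac{1}{\frac{49}{3}} + 4036\right) \frac{1}{3594} = \left(\frac{3}{49} + 4036\right) \frac{1}{3594} = \frac{197767}{49} \cdot \frac{1}{3594} = \frac{197767}{176106}$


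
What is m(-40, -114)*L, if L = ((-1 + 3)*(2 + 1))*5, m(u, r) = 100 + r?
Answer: -420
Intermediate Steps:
L = 30 (L = (2*3)*5 = 6*5 = 30)
m(-40, -114)*L = (100 - 114)*30 = -14*30 = -420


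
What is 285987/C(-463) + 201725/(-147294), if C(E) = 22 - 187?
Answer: -14052484601/8101170 ≈ -1734.6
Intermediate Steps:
C(E) = -165
285987/C(-463) + 201725/(-147294) = 285987/(-165) + 201725/(-147294) = 285987*(-1/165) + 201725*(-1/147294) = -95329/55 - 201725/147294 = -14052484601/8101170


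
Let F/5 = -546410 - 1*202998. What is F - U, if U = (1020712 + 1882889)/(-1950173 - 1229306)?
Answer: -11913632088559/3179479 ≈ -3.7470e+6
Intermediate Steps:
F = -3747040 (F = 5*(-546410 - 1*202998) = 5*(-546410 - 202998) = 5*(-749408) = -3747040)
U = -2903601/3179479 (U = 2903601/(-3179479) = 2903601*(-1/3179479) = -2903601/3179479 ≈ -0.91323)
F - U = -3747040 - 1*(-2903601/3179479) = -3747040 + 2903601/3179479 = -11913632088559/3179479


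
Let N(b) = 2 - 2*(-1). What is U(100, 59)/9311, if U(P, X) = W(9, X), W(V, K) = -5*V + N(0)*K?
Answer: 191/9311 ≈ 0.020513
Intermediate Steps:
N(b) = 4 (N(b) = 2 + 2 = 4)
W(V, K) = -5*V + 4*K
U(P, X) = -45 + 4*X (U(P, X) = -5*9 + 4*X = -45 + 4*X)
U(100, 59)/9311 = (-45 + 4*59)/9311 = (-45 + 236)*(1/9311) = 191*(1/9311) = 191/9311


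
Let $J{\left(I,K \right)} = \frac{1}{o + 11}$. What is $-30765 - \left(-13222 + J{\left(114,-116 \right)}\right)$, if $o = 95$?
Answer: $- \frac{1859559}{106} \approx -17543.0$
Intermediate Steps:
$J{\left(I,K \right)} = \frac{1}{106}$ ($J{\left(I,K \right)} = \frac{1}{95 + 11} = \frac{1}{106}$)
$-30765 - \left(-13222 + J{\left(114,-116 \right)}\right) = -30765 - \left(-13222 + \frac{1}{106}\right) = -30765 - - \frac{1401531}{106} = -30765 + \frac{1401531}{106} = - \frac{1859559}{106}$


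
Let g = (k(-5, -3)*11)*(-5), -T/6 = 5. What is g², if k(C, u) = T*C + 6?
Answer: 73616400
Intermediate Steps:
T = -30 (T = -6*5 = -30)
k(C, u) = 6 - 30*C (k(C, u) = -30*C + 6 = 6 - 30*C)
g = -8580 (g = ((6 - 30*(-5))*11)*(-5) = ((6 + 150)*11)*(-5) = (156*11)*(-5) = 1716*(-5) = -8580)
g² = (-8580)² = 73616400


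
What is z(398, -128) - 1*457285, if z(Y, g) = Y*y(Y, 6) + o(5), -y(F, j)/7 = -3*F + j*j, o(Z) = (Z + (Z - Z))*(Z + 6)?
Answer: 2768958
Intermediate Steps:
o(Z) = Z*(6 + Z) (o(Z) = (Z + 0)*(6 + Z) = Z*(6 + Z))
y(F, j) = -7*j² + 21*F (y(F, j) = -7*(-3*F + j*j) = -7*(-3*F + j²) = -7*(j² - 3*F) = -7*j² + 21*F)
z(Y, g) = 55 + Y*(-252 + 21*Y) (z(Y, g) = Y*(-7*6² + 21*Y) + 5*(6 + 5) = Y*(-7*36 + 21*Y) + 5*11 = Y*(-252 + 21*Y) + 55 = 55 + Y*(-252 + 21*Y))
z(398, -128) - 1*457285 = (55 + 21*398*(-12 + 398)) - 1*457285 = (55 + 21*398*386) - 457285 = (55 + 3226188) - 457285 = 3226243 - 457285 = 2768958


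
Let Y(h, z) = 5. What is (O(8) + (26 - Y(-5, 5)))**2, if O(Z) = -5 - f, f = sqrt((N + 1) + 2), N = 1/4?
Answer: (32 - sqrt(13))**2/4 ≈ 201.56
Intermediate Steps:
N = 1/4 ≈ 0.25000
f = sqrt(13)/2 (f = sqrt((1/4 + 1) + 2) = sqrt(5/4 + 2) = sqrt(13/4) = sqrt(13)/2 ≈ 1.8028)
O(Z) = -5 - sqrt(13)/2
(O(8) + (26 - Y(-5, 5)))**2 = ((-5 - sqrt(13)/2) + (26 - 1*5))**2 = ((-5 - sqrt(13)/2) + (26 - 5))**2 = ((-5 - sqrt(13)/2) + 21)**2 = (16 - sqrt(13)/2)**2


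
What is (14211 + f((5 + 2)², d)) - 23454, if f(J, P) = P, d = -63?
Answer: -9306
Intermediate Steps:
(14211 + f((5 + 2)², d)) - 23454 = (14211 - 63) - 23454 = 14148 - 23454 = -9306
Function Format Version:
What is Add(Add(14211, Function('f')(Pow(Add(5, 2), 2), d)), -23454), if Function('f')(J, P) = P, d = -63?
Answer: -9306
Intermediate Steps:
Add(Add(14211, Function('f')(Pow(Add(5, 2), 2), d)), -23454) = Add(Add(14211, -63), -23454) = Add(14148, -23454) = -9306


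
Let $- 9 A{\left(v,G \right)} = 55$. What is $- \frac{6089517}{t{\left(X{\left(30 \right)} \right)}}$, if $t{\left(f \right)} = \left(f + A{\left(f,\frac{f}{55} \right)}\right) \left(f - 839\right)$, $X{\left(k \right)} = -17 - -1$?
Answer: $- \frac{6089517}{18905} \approx -322.11$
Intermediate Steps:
$X{\left(k \right)} = -16$ ($X{\left(k \right)} = -17 + 1 = -16$)
$A{\left(v,G \right)} = - \frac{55}{9}$ ($A{\left(v,G \right)} = \left(- \frac{1}{9}\right) 55 = - \frac{55}{9}$)
$t{\left(f \right)} = \left(-839 + f\right) \left(- \frac{55}{9} + f\right)$ ($t{\left(f \right)} = \left(f - \frac{55}{9}\right) \left(f - 839\right) = \left(- \frac{55}{9} + f\right) \left(-839 + f\right) = \left(-839 + f\right) \left(- \frac{55}{9} + f\right)$)
$- \frac{6089517}{t{\left(X{\left(30 \right)} \right)}} = - \frac{6089517}{\frac{46145}{9} + \left(-16\right)^{2} - - \frac{121696}{9}} = - \frac{6089517}{\frac{46145}{9} + 256 + \frac{121696}{9}} = - \frac{6089517}{18905}$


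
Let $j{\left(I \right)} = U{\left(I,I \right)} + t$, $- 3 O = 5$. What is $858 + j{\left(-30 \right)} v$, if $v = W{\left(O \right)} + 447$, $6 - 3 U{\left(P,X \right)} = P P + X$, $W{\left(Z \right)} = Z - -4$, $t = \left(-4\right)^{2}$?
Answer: $- \frac{364082}{3} \approx -1.2136 \cdot 10^{5}$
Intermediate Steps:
$O = - \frac{5}{3}$ ($O = \left(- \frac{1}{3}\right) 5 = - \frac{5}{3} \approx -1.6667$)
$t = 16$
$W{\left(Z \right)} = 4 + Z$ ($W{\left(Z \right)} = Z + 4 = 4 + Z$)
$U{\left(P,X \right)} = 2 - \frac{X}{3} - \frac{P^{2}}{3}$ ($U{\left(P,X \right)} = 2 - \frac{P P + X}{3} = 2 - \frac{P^{2} + X}{3} = 2 - \frac{X + P^{2}}{3} = 2 - \left(\frac{X}{3} + \frac{P^{2}}{3}\right) = 2 - \frac{X}{3} - \frac{P^{2}}{3}$)
$j{\left(I \right)} = 18 - \frac{I}{3} - \frac{I^{2}}{3}$ ($j{\left(I \right)} = \left(2 - \frac{I}{3} - \frac{I^{2}}{3}\right) + 16 = 18 - \frac{I}{3} - \frac{I^{2}}{3}$)
$v = \frac{1348}{3}$ ($v = \left(4 - \frac{5}{3}\right) + 447 = \frac{7}{3} + 447 = \frac{1348}{3} \approx 449.33$)
$858 + j{\left(-30 \right)} v = 858 + \left(18 - -10 - \frac{\left(-30\right)^{2}}{3}\right) \frac{1348}{3} = 858 + \left(18 + 10 - 300\right) \frac{1348}{3} = 858 - \frac{366656}{3} = - \frac{364082}{3}$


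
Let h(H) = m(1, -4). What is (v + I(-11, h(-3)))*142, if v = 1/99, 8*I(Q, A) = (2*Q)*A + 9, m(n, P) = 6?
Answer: -863999/396 ≈ -2181.8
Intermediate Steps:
h(H) = 6
I(Q, A) = 9/8 + A*Q/4 (I(Q, A) = ((2*Q)*A + 9)/8 = (2*A*Q + 9)/8 = (9 + 2*A*Q)/8 = 9/8 + A*Q/4)
v = 1/99 ≈ 0.010101
(v + I(-11, h(-3)))*142 = (1/99 + (9/8 + (1/4)*6*(-11)))*142 = (1/99 + (9/8 - 33/2))*142 = (1/99 - 123/8)*142 = -12169/792*142 = -863999/396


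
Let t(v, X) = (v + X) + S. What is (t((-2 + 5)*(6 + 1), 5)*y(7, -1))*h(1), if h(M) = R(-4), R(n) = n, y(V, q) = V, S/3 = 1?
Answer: -812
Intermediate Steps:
S = 3 (S = 3*1 = 3)
t(v, X) = 3 + X + v (t(v, X) = (v + X) + 3 = (X + v) + 3 = 3 + X + v)
h(M) = -4
(t((-2 + 5)*(6 + 1), 5)*y(7, -1))*h(1) = ((3 + 5 + (-2 + 5)*(6 + 1))*7)*(-4) = ((3 + 5 + 3*7)*7)*(-4) = ((3 + 5 + 21)*7)*(-4) = (29*7)*(-4) = 203*(-4) = -812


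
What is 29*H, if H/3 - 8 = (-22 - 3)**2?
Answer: 55071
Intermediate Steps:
H = 1899 (H = 24 + 3*(-22 - 3)**2 = 24 + 3*(-25)**2 = 24 + 3*625 = 24 + 1875 = 1899)
29*H = 29*1899 = 55071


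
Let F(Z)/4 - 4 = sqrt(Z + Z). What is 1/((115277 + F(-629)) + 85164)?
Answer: 200457/40183028977 - 4*I*sqrt(1258)/40183028977 ≈ 4.9886e-6 - 3.5307e-9*I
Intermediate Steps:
F(Z) = 16 + 4*sqrt(2)*sqrt(Z) (F(Z) = 16 + 4*sqrt(Z + Z) = 16 + 4*sqrt(2*Z) = 16 + 4*(sqrt(2)*sqrt(Z)) = 16 + 4*sqrt(2)*sqrt(Z))
1/((115277 + F(-629)) + 85164) = 1/((115277 + (16 + 4*sqrt(2)*sqrt(-629))) + 85164) = 1/((115277 + (16 + 4*sqrt(2)*(I*sqrt(629)))) + 85164) = 1/((115277 + (16 + 4*I*sqrt(1258))) + 85164) = 1/((115293 + 4*I*sqrt(1258)) + 85164) = 1/(200457 + 4*I*sqrt(1258))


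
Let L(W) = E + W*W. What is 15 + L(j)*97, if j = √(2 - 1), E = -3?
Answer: -179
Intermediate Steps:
j = 1 (j = √1 = 1)
L(W) = -3 + W² (L(W) = -3 + W*W = -3 + W²)
15 + L(j)*97 = 15 + (-3 + 1²)*97 = 15 + (-3 + 1)*97 = 15 - 2*97 = 15 - 194 = -179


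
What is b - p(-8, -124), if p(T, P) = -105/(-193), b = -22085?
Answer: -4262510/193 ≈ -22086.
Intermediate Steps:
p(T, P) = 105/193 (p(T, P) = -105*(-1/193) = 105/193)
b - p(-8, -124) = -22085 - 1*105/193 = -22085 - 105/193 = -4262510/193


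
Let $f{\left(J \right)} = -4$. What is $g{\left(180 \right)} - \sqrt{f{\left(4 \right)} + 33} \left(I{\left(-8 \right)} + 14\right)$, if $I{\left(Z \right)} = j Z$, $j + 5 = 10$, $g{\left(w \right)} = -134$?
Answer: $-134 + 26 \sqrt{29} \approx 6.0143$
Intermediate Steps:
$j = 5$ ($j = -5 + 10 = 5$)
$I{\left(Z \right)} = 5 Z$
$g{\left(180 \right)} - \sqrt{f{\left(4 \right)} + 33} \left(I{\left(-8 \right)} + 14\right) = -134 - \sqrt{-4 + 33} \left(5 \left(-8\right) + 14\right) = -134 - \sqrt{29} \left(-40 + 14\right) = -134 - \sqrt{29} \left(-26\right) = -134 - - 26 \sqrt{29} = -134 + 26 \sqrt{29}$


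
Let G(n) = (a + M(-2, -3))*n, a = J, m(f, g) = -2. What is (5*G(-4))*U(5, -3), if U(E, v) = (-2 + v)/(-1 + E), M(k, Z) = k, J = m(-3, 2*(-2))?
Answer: -100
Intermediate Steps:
J = -2
a = -2
U(E, v) = (-2 + v)/(-1 + E)
G(n) = -4*n (G(n) = (-2 - 2)*n = -4*n)
(5*G(-4))*U(5, -3) = (5*(-4*(-4)))*((-2 - 3)/(-1 + 5)) = (5*16)*(-5/4) = 80*((1/4)*(-5)) = 80*(-5/4) = -100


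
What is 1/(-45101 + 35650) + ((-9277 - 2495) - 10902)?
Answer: -214291975/9451 ≈ -22674.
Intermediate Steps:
1/(-45101 + 35650) + ((-9277 - 2495) - 10902) = 1/(-9451) + (-11772 - 10902) = -1/9451 - 22674 = -214291975/9451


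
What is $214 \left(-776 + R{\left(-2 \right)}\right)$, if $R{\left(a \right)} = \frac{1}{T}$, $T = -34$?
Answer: $- \frac{2823195}{17} \approx -1.6607 \cdot 10^{5}$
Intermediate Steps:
$R{\left(a \right)} = - \frac{1}{34}$ ($R{\left(a \right)} = \frac{1}{-34} = - \frac{1}{34}$)
$214 \left(-776 + R{\left(-2 \right)}\right) = 214 \left(-776 - \frac{1}{34}\right) = 214 \left(- \frac{26385}{34}\right) = - \frac{2823195}{17}$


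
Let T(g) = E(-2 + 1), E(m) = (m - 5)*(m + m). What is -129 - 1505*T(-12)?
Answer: -18189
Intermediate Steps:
E(m) = 2*m*(-5 + m) (E(m) = (-5 + m)*(2*m) = 2*m*(-5 + m))
T(g) = 12 (T(g) = 2*(-2 + 1)*(-5 + (-2 + 1)) = 2*(-1)*(-5 - 1) = 2*(-1)*(-6) = 12)
-129 - 1505*T(-12) = -129 - 1505*12 = -129 - 18060 = -18189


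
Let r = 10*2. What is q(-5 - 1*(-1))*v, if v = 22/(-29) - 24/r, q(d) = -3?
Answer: 852/145 ≈ 5.8759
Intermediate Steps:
r = 20
v = -284/145 (v = 22/(-29) - 24/20 = 22*(-1/29) - 24*1/20 = -22/29 - 6/5 = -284/145 ≈ -1.9586)
q(-5 - 1*(-1))*v = -3*(-284/145) = 852/145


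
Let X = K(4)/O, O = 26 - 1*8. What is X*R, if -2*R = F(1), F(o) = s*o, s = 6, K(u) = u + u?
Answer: -4/3 ≈ -1.3333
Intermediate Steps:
K(u) = 2*u
O = 18 (O = 26 - 8 = 18)
X = 4/9 (X = (2*4)/18 = 8*(1/18) = 4/9 ≈ 0.44444)
F(o) = 6*o
R = -3 ≈ -3.0000
X*R = (4/9)*(-3) = -4/3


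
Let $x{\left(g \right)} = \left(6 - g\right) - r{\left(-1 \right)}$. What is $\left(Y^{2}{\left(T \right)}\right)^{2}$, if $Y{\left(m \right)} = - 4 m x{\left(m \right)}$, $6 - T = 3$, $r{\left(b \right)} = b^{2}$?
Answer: $331776$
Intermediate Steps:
$T = 3$ ($T = 6 - 3 = 3$)
$x{\left(g \right)} = 5 - g$ ($x{\left(g \right)} = \left(6 - g\right) - \left(-1\right)^{2} = \left(6 - g\right) - 1 = 5 - g$)
$Y{\left(m \right)} = - 4 m \left(5 - m\right)$
$\left(Y^{2}{\left(T \right)}\right)^{2} = \left(\left(4 \cdot 3 \left(-5 + 3\right)\right)^{2}\right)^{2} = \left(\left(4 \cdot 3 \left(-2\right)\right)^{2}\right)^{2} = \left(\left(-24\right)^{2}\right)^{2} = 576^{2} = 331776$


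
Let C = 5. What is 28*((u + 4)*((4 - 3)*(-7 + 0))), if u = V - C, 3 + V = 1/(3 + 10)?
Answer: 9996/13 ≈ 768.92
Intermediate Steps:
V = -38/13 (V = -3 + 1/(3 + 10) = -3 + 1/13 = -38/13 ≈ -2.9231)
u = -103/13 (u = -38/13 - 1*5 = -38/13 - 5 = -103/13 ≈ -7.9231)
28*((u + 4)*((4 - 3)*(-7 + 0))) = 28*((-103/13 + 4)*((4 - 3)*(-7 + 0))) = 28*(-51*(-7)/13) = 28*(-51/13*(-7)) = 28*(357/13) = 9996/13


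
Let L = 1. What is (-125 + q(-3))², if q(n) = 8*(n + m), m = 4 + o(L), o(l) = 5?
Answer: 5929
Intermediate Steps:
m = 9 (m = 4 + 5 = 9)
q(n) = 72 + 8*n (q(n) = 8*(n + 9) = 8*(9 + n) = 72 + 8*n)
(-125 + q(-3))² = (-125 + (72 + 8*(-3)))² = (-125 + (72 - 24))² = (-125 + 48)² = (-77)² = 5929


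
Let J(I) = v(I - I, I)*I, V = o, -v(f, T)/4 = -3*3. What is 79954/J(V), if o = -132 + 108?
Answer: -39977/432 ≈ -92.539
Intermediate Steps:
o = -24
v(f, T) = 36 (v(f, T) = -(-12)*3 = -4*(-9) = 36)
V = -24
J(I) = 36*I
79954/J(V) = 79954/((36*(-24))) = 79954/(-864) = 79954*(-1/864) = -39977/432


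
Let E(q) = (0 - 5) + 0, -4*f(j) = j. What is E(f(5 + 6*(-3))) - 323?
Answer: -328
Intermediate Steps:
f(j) = -j/4
E(q) = -5 (E(q) = -5 + 0 = -5)
E(f(5 + 6*(-3))) - 323 = -5 - 323 = -328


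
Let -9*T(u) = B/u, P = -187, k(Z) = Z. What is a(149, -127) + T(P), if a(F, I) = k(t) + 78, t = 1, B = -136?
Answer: 7813/99 ≈ 78.919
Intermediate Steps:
a(F, I) = 79 (a(F, I) = 1 + 78 = 79)
T(u) = 136/(9*u) (T(u) = -(-136)/(9*u) = 136/(9*u))
a(149, -127) + T(P) = 79 + (136/9)/(-187) = 79 + (136/9)*(-1/187) = 79 - 8/99 = 7813/99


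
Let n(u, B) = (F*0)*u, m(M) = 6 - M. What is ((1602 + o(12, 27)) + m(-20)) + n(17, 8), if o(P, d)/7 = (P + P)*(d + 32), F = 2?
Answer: 11540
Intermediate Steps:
o(P, d) = 14*P*(32 + d) (o(P, d) = 7*((P + P)*(d + 32)) = 7*((2*P)*(32 + d)) = 7*(2*P*(32 + d)) = 14*P*(32 + d))
n(u, B) = 0 (n(u, B) = (2*0)*u = 0*u = 0)
((1602 + o(12, 27)) + m(-20)) + n(17, 8) = ((1602 + 14*12*(32 + 27)) + (6 - 1*(-20))) + 0 = ((1602 + 14*12*59) + (6 + 20)) + 0 = ((1602 + 9912) + 26) + 0 = (11514 + 26) + 0 = 11540 + 0 = 11540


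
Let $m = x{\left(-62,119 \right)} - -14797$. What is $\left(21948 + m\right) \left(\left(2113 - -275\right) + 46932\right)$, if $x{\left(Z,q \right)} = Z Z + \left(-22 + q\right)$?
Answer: $2006633520$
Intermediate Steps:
$x{\left(Z,q \right)} = -22 + q + Z^{2}$ ($x{\left(Z,q \right)} = Z^{2} + \left(-22 + q\right) = -22 + q + Z^{2}$)
$m = 18738$ ($m = \left(-22 + 119 + \left(-62\right)^{2}\right) - -14797 = \left(-22 + 119 + 3844\right) + 14797 = 3941 + 14797 = 18738$)
$\left(21948 + m\right) \left(\left(2113 - -275\right) + 46932\right) = \left(21948 + 18738\right) \left(\left(2113 - -275\right) + 46932\right) = 40686 \left(\left(2113 + 275\right) + 46932\right) = 40686 \left(2388 + 46932\right) = 40686 \cdot 49320 = 2006633520$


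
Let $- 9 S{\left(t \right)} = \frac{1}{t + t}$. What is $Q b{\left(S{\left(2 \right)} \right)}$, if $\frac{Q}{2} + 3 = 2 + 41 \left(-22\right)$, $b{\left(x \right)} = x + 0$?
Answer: $\frac{301}{6} \approx 50.167$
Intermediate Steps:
$S{\left(t \right)} = - \frac{1}{18 t}$ ($S{\left(t \right)} = - \frac{1}{9 \left(t + t\right)} = - \frac{1}{9 \cdot 2 t} = - \frac{\frac{1}{2} \frac{1}{t}}{9} = - \frac{1}{18 t}$)
$b{\left(x \right)} = x$
$Q = -1806$ ($Q = -6 + 2 \left(2 + 41 \left(-22\right)\right) = -6 + 2 \left(2 - 902\right) = -6 + 2 \left(-900\right) = -6 - 1800 = -1806$)
$Q b{\left(S{\left(2 \right)} \right)} = - 1806 \left(- \frac{1}{18 \cdot 2}\right) = - 1806 \left(\left(- \frac{1}{18}\right) \frac{1}{2}\right) = \left(-1806\right) \left(- \frac{1}{36}\right) = \frac{301}{6}$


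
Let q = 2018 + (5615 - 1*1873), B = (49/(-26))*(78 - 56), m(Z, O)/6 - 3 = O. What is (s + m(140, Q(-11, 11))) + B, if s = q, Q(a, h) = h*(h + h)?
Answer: 93451/13 ≈ 7188.5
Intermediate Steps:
Q(a, h) = 2*h**2 (Q(a, h) = h*(2*h) = 2*h**2)
m(Z, O) = 18 + 6*O
B = -539/13 (B = (49*(-1/26))*22 = -49/26*22 = -539/13 ≈ -41.462)
q = 5760 (q = 2018 + (5615 - 1873) = 2018 + 3742 = 5760)
s = 5760
(s + m(140, Q(-11, 11))) + B = (5760 + (18 + 6*(2*11**2))) - 539/13 = (5760 + (18 + 6*(2*121))) - 539/13 = (5760 + (18 + 6*242)) - 539/13 = (5760 + (18 + 1452)) - 539/13 = (5760 + 1470) - 539/13 = 7230 - 539/13 = 93451/13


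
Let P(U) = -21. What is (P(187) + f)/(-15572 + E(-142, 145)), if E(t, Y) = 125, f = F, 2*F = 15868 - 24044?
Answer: 4109/15447 ≈ 0.26601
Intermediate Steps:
F = -4088 (F = (15868 - 24044)/2 = (½)*(-8176) = -4088)
f = -4088
(P(187) + f)/(-15572 + E(-142, 145)) = (-21 - 4088)/(-15572 + 125) = -4109/(-15447) = -4109*(-1/15447) = 4109/15447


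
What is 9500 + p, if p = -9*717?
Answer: 3047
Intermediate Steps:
p = -6453
9500 + p = 9500 - 6453 = 3047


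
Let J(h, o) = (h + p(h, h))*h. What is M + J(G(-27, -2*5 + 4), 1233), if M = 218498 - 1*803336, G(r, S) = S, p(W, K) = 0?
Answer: -584802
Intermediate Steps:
M = -584838 (M = 218498 - 803336 = -584838)
J(h, o) = h² (J(h, o) = (h + 0)*h = h*h = h²)
M + J(G(-27, -2*5 + 4), 1233) = -584838 + (-2*5 + 4)² = -584838 + (-10 + 4)² = -584838 + (-6)² = -584838 + 36 = -584802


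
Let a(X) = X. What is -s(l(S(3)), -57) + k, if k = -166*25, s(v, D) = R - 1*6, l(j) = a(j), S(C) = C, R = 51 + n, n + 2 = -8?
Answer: -4185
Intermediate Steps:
n = -10 (n = -2 - 8 = -10)
R = 41 (R = 51 - 10 = 41)
l(j) = j
s(v, D) = 35 (s(v, D) = 41 - 1*6 = 41 - 6 = 35)
k = -4150
-s(l(S(3)), -57) + k = -1*35 - 4150 = -35 - 4150 = -4185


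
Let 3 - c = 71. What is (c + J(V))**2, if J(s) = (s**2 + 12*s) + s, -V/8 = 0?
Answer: 4624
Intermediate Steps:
V = 0 (V = -8*0 = 0)
c = -68 (c = 3 - 1*71 = 3 - 71 = -68)
J(s) = s**2 + 13*s
(c + J(V))**2 = (-68 + 0*(13 + 0))**2 = (-68 + 0*13)**2 = (-68 + 0)**2 = (-68)**2 = 4624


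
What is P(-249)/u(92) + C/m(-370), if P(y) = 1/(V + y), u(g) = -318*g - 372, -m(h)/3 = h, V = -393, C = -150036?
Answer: -475643526871/3518917560 ≈ -135.17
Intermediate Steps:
m(h) = -3*h
u(g) = -372 - 318*g
P(y) = 1/(-393 + y)
P(-249)/u(92) + C/m(-370) = 1/((-393 - 249)*(-372 - 318*92)) - 150036/((-3*(-370))) = 1/((-642)*(-372 - 29256)) - 150036/1110 = -1/642/(-29628) - 150036*1/1110 = -1/642*(-1/29628) - 25006/185 = 1/19021176 - 25006/185 = -475643526871/3518917560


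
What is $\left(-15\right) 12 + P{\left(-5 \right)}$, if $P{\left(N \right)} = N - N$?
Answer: $-180$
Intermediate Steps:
$P{\left(N \right)} = 0$
$\left(-15\right) 12 + P{\left(-5 \right)} = \left(-15\right) 12 + 0 = -180 + 0 = -180$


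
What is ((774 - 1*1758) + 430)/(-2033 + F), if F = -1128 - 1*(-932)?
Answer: 554/2229 ≈ 0.24854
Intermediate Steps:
F = -196 (F = -1128 + 932 = -196)
((774 - 1*1758) + 430)/(-2033 + F) = ((774 - 1*1758) + 430)/(-2033 - 196) = ((774 - 1758) + 430)/(-2229) = (-984 + 430)*(-1/2229) = -554*(-1/2229) = 554/2229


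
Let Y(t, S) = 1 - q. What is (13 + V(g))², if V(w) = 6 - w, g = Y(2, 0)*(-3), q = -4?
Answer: 1156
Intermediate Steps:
Y(t, S) = 5 (Y(t, S) = 1 - 1*(-4) = 1 + 4 = 5)
g = -15 (g = 5*(-3) = -15)
(13 + V(g))² = (13 + (6 - 1*(-15)))² = (13 + (6 + 15))² = (13 + 21)² = 34² = 1156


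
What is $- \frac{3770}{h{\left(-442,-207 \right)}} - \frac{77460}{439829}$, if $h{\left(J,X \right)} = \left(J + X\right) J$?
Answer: $- \frac{918391385}{4852633357} \approx -0.18926$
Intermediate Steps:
$h{\left(J,X \right)} = J \left(J + X\right)$
$- \frac{3770}{h{\left(-442,-207 \right)}} - \frac{77460}{439829} = - \frac{3770}{\left(-442\right) \left(-442 - 207\right)} - \frac{77460}{439829} = - \frac{3770}{\left(-442\right) \left(-649\right)} - \frac{77460}{439829} = - \frac{3770}{286858} - \frac{77460}{439829} = \left(-3770\right) \frac{1}{286858} - \frac{77460}{439829} = - \frac{145}{11033} - \frac{77460}{439829} = - \frac{918391385}{4852633357}$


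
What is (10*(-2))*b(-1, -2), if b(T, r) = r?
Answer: 40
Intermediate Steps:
(10*(-2))*b(-1, -2) = (10*(-2))*(-2) = -20*(-2) = 40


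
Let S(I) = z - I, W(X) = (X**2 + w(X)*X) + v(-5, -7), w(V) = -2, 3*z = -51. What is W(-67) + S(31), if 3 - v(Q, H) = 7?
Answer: 4571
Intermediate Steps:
z = -17 (z = (1/3)*(-51) = -17)
v(Q, H) = -4 (v(Q, H) = 3 - 1*7 = 3 - 7 = -4)
W(X) = -4 + X**2 - 2*X (W(X) = (X**2 - 2*X) - 4 = -4 + X**2 - 2*X)
S(I) = -17 - I
W(-67) + S(31) = (-4 + (-67)**2 - 2*(-67)) + (-17 - 1*31) = (-4 + 4489 + 134) + (-17 - 31) = 4619 - 48 = 4571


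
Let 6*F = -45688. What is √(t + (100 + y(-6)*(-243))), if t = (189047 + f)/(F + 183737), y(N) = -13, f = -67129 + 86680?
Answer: √18574513792201/75481 ≈ 57.098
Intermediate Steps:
f = 19551
F = -22844/3 (F = (⅙)*(-45688) = -22844/3 ≈ -7614.7)
t = 625794/528367 (t = (189047 + 19551)/(-22844/3 + 183737) = 208598/(528367/3) = 208598*(3/528367) = 625794/528367 ≈ 1.1844)
√(t + (100 + y(-6)*(-243))) = √(625794/528367 + (100 - 13*(-243))) = √(625794/528367 + (100 + 3159)) = √(625794/528367 + 3259) = √(1722573847/528367) = √18574513792201/75481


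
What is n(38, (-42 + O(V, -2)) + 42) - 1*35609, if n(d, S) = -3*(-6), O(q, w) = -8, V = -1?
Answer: -35591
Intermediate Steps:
n(d, S) = 18
n(38, (-42 + O(V, -2)) + 42) - 1*35609 = 18 - 1*35609 = 18 - 35609 = -35591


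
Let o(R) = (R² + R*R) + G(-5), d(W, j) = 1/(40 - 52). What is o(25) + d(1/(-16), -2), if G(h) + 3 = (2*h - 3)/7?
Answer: 104585/84 ≈ 1245.1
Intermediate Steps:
G(h) = -24/7 + 2*h/7 (G(h) = -3 + (2*h - 3)/7 = -3 + (-3 + 2*h)*(⅐) = -3 + (-3/7 + 2*h/7) = -24/7 + 2*h/7)
d(W, j) = -1/12 (d(W, j) = 1/(-12) = -1/12)
o(R) = -34/7 + 2*R² (o(R) = (R² + R*R) + (-24/7 + (2/7)*(-5)) = (R² + R²) + (-24/7 - 10/7) = 2*R² - 34/7 = -34/7 + 2*R²)
o(25) + d(1/(-16), -2) = (-34/7 + 2*25²) - 1/12 = (-34/7 + 2*625) - 1/12 = (-34/7 + 1250) - 1/12 = 8716/7 - 1/12 = 104585/84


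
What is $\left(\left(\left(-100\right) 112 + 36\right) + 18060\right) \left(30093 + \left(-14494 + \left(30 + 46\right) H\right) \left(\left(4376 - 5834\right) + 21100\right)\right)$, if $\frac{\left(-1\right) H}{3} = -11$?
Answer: $-1623310945424$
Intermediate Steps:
$H = 33$ ($H = \left(-3\right) \left(-11\right) = 33$)
$\left(\left(\left(-100\right) 112 + 36\right) + 18060\right) \left(30093 + \left(-14494 + \left(30 + 46\right) H\right) \left(\left(4376 - 5834\right) + 21100\right)\right) = \left(\left(\left(-100\right) 112 + 36\right) + 18060\right) \left(30093 + \left(-14494 + \left(30 + 46\right) 33\right) \left(\left(4376 - 5834\right) + 21100\right)\right) = \left(\left(-11200 + 36\right) + 18060\right) \left(30093 + \left(-14494 + 76 \cdot 33\right) \left(\left(4376 - 5834\right) + 21100\right)\right) = \left(-11164 + 18060\right) \left(30093 + \left(-14494 + 2508\right) \left(-1458 + 21100\right)\right) = 6896 \left(30093 - 235429012\right) = 6896 \left(-235398919\right) = -1623310945424$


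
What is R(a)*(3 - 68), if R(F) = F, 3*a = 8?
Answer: -520/3 ≈ -173.33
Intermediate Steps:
a = 8/3 (a = (⅓)*8 = 8/3 ≈ 2.6667)
R(a)*(3 - 68) = 8*(3 - 68)/3 = (8/3)*(-65) = -520/3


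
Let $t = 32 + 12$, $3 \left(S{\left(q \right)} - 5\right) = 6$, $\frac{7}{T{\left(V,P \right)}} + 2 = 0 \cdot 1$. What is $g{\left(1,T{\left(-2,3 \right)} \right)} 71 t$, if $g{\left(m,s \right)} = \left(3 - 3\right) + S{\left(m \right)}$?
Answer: $21868$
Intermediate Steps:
$T{\left(V,P \right)} = - \frac{7}{2}$ ($T{\left(V,P \right)} = \frac{7}{-2 + 0 \cdot 1} = \frac{7}{-2 + 0} = \frac{7}{-2} = 7 \left(- \frac{1}{2}\right) = - \frac{7}{2}$)
$S{\left(q \right)} = 7$ ($S{\left(q \right)} = 5 + \frac{1}{3} \cdot 6 = 5 + 2 = 7$)
$t = 44$
$g{\left(m,s \right)} = 7$ ($g{\left(m,s \right)} = \left(3 - 3\right) + 7 = 0 + 7 = 7$)
$g{\left(1,T{\left(-2,3 \right)} \right)} 71 t = 7 \cdot 71 \cdot 44 = 497 \cdot 44 = 21868$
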